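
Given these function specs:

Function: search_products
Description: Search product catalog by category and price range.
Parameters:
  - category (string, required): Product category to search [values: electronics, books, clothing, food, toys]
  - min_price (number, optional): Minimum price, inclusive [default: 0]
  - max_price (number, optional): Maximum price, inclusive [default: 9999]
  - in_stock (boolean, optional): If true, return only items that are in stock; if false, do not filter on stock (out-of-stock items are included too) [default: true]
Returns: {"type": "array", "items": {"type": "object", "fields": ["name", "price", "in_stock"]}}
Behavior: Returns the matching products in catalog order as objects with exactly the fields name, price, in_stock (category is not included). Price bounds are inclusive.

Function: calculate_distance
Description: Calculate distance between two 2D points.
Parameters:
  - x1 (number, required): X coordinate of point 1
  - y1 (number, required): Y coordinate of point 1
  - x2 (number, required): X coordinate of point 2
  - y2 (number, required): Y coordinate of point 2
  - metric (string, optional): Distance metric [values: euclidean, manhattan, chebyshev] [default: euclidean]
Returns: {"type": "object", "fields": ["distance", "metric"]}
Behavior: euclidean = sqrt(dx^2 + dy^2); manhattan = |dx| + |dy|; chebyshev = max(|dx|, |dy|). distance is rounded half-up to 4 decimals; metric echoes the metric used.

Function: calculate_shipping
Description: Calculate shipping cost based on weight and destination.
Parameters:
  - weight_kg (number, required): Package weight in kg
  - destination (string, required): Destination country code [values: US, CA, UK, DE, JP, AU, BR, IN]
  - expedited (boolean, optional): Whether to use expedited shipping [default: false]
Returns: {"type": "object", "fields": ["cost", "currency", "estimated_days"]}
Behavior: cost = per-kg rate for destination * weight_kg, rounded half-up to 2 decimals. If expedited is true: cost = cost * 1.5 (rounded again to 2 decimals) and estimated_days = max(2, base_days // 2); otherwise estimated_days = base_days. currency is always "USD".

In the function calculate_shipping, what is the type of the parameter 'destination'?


The calculate_shipping spec declares:
  - destination (string, required): Destination country code [values: US, CA, UK, DE, JP, AU, BR, IN]
Type:
string


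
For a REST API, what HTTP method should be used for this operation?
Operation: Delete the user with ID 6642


GET = read, POST = create, PUT = update/replace, DELETE = remove
This operation is a removal.
DELETE


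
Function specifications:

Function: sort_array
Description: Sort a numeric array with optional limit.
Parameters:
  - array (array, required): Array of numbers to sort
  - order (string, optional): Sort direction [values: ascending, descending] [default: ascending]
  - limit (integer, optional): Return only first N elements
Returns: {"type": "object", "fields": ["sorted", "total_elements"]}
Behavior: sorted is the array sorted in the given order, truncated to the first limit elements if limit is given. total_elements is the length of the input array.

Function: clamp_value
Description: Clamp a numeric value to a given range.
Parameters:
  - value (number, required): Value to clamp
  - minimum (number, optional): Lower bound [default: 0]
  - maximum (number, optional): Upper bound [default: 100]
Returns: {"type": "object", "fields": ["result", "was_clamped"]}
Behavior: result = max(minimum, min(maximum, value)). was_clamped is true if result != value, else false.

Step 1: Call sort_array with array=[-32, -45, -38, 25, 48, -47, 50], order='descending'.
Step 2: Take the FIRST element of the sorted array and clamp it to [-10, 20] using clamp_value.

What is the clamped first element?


Step 1: sort_array(order=descending)
  sorted: [50, 48, 25, -32, -38, -45, -47]
  -> first element = 50
Step 2: clamp_value(value=50, minimum=-10, maximum=20)
  result = max(-10, min(20, 50)) = max(-10, 20) = 20
  was_clamped = (20 != 50) = true
  -> result = 20
20


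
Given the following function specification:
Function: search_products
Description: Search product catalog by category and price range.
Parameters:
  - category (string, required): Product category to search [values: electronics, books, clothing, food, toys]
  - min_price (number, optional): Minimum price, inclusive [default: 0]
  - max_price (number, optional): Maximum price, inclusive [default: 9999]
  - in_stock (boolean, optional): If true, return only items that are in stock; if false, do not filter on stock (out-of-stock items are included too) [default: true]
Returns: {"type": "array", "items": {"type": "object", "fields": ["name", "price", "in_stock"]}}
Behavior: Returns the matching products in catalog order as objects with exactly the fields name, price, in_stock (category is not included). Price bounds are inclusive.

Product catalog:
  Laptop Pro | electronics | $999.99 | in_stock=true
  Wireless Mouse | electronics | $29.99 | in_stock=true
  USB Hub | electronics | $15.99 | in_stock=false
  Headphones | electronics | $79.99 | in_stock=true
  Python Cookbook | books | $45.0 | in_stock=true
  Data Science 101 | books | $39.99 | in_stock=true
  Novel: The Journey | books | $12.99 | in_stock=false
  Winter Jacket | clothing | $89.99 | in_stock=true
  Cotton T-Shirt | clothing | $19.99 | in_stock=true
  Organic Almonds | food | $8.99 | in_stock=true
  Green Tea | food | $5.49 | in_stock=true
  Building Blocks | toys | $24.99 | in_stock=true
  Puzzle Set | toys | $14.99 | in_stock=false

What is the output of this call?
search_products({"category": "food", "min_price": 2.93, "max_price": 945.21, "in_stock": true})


Filter: category=food, 2.93 <= price <= 945.21, in-stock only
  Organic Almonds ($8.99): keep
  Green Tea ($5.49): keep
Output:
[{"name": "Organic Almonds", "price": 8.99, "in_stock": true}, {"name": "Green Tea", "price": 5.49, "in_stock": true}]


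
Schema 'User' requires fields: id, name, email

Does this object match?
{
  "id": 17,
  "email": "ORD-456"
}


Checking required fields...
Missing: name
Invalid - missing required field 'name'


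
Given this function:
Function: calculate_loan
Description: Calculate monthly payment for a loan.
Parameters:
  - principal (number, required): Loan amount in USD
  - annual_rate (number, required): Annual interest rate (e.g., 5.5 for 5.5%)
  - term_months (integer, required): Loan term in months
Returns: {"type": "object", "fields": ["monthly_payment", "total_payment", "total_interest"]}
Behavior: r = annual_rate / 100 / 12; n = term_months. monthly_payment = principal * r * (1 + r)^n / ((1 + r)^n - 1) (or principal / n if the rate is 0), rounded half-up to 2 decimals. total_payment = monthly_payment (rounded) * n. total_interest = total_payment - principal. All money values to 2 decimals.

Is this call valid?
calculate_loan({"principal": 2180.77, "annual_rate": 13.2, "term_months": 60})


Checking all required parameters present and types match... All valid.
Valid


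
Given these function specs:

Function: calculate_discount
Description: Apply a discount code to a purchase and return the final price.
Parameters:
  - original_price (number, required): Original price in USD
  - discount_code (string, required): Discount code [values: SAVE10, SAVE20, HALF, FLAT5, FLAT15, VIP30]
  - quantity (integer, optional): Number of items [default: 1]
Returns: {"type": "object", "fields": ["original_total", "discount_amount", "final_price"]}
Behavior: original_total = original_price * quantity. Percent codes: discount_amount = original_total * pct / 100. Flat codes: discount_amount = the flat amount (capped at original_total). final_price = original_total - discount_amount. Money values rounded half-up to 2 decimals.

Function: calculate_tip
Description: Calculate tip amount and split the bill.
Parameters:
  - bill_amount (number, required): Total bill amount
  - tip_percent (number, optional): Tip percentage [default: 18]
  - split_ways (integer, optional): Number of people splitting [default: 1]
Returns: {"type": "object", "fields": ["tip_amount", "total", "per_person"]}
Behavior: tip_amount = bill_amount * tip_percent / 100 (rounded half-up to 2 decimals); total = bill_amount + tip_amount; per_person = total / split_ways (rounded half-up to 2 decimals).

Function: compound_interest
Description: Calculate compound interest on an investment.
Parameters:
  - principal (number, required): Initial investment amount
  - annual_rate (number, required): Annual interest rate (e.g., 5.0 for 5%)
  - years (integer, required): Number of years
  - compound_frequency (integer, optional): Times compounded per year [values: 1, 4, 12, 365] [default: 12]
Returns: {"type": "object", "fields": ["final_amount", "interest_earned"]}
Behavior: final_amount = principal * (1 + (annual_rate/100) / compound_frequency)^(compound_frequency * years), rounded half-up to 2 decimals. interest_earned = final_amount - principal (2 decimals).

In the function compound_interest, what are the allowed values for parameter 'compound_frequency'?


The compound_interest spec declares:
  - compound_frequency (integer, optional): Times compounded per year [values: 1, 4, 12, 365] [default: 12]
Allowed values:
1, 4, 12, 365


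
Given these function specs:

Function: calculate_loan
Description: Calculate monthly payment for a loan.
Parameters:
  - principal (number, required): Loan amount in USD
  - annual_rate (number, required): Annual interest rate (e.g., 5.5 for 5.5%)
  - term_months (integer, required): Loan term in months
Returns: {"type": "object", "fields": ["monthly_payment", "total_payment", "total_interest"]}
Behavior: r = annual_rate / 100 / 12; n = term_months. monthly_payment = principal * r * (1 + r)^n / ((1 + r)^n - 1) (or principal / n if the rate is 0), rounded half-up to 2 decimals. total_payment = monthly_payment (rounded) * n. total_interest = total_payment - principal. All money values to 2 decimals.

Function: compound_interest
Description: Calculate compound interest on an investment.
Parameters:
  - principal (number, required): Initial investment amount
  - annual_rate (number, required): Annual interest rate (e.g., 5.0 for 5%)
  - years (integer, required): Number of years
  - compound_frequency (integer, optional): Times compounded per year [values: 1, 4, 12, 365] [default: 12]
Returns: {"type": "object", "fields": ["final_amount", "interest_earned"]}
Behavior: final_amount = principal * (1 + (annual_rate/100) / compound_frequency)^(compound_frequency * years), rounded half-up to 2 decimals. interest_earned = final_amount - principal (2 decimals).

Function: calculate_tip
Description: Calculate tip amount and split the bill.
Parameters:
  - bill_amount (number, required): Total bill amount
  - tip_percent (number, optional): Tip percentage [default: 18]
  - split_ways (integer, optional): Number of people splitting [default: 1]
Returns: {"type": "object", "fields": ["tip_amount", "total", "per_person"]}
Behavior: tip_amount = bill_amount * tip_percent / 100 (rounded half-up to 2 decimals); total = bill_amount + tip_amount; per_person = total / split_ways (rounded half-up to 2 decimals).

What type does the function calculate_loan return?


The calculate_loan spec declares Returns: {"type": "object", "fields": ["monthly_payment", "total_payment", "total_interest"]}
Type:
object


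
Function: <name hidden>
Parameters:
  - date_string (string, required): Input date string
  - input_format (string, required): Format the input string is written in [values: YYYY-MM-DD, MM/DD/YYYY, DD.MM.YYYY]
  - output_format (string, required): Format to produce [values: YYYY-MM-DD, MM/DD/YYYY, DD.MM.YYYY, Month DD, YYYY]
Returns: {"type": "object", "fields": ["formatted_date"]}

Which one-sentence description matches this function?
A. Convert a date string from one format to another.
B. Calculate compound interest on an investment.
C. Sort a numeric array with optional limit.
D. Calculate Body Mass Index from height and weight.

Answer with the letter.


Parameters date_string, input_format, output_format and return ["formatted_date"] fit: Convert a date string from one format to another.
A


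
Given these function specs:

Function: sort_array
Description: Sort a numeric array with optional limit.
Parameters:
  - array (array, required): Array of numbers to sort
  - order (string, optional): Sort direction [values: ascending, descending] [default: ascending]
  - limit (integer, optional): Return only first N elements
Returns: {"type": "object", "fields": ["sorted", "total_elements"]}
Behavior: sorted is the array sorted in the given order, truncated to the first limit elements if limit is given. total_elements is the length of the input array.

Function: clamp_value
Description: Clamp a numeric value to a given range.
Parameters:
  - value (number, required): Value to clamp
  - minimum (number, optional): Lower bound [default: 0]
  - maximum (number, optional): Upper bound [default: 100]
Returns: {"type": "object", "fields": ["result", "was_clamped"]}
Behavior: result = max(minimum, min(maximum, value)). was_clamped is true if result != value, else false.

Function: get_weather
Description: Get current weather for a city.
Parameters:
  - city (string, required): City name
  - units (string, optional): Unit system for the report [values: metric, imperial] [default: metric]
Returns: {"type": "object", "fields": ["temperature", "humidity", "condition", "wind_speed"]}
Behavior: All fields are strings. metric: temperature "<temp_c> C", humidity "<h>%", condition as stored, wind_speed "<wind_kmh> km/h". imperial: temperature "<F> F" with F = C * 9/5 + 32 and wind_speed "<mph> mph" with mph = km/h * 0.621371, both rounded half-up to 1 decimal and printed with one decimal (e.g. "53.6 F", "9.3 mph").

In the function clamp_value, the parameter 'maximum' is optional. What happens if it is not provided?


The clamp_value spec declares:
  - maximum (number, optional): Upper bound [default: 100]
It defaults to 100


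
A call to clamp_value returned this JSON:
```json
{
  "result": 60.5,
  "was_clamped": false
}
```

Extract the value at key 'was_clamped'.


false


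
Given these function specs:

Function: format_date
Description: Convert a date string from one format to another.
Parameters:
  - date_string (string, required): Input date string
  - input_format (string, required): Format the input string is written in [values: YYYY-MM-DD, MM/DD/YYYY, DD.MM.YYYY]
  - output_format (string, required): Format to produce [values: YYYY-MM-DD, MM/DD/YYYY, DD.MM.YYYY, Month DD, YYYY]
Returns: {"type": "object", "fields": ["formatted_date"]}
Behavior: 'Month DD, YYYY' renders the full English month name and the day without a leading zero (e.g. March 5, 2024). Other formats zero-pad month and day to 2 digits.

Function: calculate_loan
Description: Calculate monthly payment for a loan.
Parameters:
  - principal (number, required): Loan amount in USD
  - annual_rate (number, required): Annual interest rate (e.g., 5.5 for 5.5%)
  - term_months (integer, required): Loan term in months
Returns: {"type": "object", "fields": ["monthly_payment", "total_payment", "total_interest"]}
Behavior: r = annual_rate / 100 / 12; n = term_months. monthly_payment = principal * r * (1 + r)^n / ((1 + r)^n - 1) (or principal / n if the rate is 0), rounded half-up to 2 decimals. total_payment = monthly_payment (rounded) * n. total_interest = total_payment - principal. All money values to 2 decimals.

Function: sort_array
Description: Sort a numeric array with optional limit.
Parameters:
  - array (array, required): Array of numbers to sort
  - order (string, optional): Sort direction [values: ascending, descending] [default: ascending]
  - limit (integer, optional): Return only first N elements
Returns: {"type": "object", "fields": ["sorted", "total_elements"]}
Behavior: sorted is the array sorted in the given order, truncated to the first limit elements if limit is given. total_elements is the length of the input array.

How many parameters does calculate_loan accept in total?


Parameters of calculate_loan: principal (required), annual_rate (required), term_months (required)
Total:
3


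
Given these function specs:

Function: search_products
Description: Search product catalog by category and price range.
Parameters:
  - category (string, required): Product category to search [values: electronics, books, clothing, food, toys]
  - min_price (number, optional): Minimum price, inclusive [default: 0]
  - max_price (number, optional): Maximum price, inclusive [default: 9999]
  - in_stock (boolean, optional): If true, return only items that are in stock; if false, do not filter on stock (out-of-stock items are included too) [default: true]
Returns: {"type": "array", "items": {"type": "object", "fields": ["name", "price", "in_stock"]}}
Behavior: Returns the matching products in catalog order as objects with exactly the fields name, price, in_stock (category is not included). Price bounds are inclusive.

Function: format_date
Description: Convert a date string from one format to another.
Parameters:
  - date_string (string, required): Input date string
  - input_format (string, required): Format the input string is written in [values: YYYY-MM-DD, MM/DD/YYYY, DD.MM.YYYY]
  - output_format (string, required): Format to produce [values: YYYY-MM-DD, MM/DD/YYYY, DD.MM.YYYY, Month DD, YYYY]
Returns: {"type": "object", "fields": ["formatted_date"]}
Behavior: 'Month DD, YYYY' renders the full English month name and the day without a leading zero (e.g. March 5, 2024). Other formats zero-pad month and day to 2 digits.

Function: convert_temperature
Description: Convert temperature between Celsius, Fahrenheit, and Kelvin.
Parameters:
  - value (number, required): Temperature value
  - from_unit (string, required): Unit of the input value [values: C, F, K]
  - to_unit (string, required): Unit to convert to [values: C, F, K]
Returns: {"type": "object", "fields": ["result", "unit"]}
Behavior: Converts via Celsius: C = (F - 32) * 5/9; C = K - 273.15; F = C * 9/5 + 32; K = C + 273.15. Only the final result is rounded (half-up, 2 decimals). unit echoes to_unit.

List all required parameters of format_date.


Parameters of format_date and their required/optional flag:
  date_string: required
  input_format: required
  output_format: required
date_string, input_format, output_format


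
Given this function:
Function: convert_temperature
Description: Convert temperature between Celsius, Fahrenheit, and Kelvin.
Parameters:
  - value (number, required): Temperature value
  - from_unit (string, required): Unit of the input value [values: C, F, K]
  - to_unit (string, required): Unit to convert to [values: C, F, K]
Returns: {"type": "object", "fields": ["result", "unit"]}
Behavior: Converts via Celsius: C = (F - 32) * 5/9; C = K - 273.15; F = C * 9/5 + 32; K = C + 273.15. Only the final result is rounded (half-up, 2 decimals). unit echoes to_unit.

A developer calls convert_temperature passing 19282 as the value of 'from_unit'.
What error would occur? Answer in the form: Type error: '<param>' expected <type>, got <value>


Spec: 'from_unit' is declared as string; 19282 is an integer.
Type error: 'from_unit' expected string, got 19282


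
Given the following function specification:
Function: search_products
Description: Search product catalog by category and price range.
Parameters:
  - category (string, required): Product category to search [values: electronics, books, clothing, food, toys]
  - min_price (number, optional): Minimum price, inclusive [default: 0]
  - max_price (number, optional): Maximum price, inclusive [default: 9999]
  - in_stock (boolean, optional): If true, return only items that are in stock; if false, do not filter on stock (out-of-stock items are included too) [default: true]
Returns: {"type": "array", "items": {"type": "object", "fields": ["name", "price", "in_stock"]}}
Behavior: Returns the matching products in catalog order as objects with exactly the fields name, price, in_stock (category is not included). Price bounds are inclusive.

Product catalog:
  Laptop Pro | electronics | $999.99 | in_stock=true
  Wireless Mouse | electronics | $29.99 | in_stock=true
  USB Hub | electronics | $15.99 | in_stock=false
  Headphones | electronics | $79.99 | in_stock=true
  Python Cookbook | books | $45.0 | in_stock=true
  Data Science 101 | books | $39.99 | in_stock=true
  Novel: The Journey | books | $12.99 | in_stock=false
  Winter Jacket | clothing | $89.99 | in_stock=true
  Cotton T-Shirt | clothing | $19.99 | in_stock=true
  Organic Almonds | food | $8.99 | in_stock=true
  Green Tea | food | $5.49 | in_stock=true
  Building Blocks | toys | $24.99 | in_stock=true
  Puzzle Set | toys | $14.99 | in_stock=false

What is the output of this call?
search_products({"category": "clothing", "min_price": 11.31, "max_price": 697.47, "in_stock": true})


Filter: category=clothing, 11.31 <= price <= 697.47, in-stock only
  Winter Jacket ($89.99): keep
  Cotton T-Shirt ($19.99): keep
Output:
[{"name": "Winter Jacket", "price": 89.99, "in_stock": true}, {"name": "Cotton T-Shirt", "price": 19.99, "in_stock": true}]


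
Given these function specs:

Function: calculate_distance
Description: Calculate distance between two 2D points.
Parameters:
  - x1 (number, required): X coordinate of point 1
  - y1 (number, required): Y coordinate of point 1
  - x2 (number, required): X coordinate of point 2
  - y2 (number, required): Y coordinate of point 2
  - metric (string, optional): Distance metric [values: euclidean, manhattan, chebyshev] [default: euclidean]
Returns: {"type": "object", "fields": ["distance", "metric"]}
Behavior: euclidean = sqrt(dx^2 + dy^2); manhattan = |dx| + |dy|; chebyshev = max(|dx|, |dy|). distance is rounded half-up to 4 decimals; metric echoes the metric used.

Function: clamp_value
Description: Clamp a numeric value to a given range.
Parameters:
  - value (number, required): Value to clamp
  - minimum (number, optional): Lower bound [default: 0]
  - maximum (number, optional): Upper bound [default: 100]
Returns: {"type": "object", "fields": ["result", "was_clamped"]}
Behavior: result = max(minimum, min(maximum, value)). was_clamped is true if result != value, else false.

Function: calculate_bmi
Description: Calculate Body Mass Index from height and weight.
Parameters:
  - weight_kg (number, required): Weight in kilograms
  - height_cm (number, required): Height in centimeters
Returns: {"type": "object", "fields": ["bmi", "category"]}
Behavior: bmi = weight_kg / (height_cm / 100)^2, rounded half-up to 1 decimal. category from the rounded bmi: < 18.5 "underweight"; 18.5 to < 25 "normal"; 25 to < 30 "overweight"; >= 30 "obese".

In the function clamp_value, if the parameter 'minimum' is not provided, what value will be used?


The clamp_value spec declares:
  - minimum (number, optional): Lower bound [default: 0]
Default:
0


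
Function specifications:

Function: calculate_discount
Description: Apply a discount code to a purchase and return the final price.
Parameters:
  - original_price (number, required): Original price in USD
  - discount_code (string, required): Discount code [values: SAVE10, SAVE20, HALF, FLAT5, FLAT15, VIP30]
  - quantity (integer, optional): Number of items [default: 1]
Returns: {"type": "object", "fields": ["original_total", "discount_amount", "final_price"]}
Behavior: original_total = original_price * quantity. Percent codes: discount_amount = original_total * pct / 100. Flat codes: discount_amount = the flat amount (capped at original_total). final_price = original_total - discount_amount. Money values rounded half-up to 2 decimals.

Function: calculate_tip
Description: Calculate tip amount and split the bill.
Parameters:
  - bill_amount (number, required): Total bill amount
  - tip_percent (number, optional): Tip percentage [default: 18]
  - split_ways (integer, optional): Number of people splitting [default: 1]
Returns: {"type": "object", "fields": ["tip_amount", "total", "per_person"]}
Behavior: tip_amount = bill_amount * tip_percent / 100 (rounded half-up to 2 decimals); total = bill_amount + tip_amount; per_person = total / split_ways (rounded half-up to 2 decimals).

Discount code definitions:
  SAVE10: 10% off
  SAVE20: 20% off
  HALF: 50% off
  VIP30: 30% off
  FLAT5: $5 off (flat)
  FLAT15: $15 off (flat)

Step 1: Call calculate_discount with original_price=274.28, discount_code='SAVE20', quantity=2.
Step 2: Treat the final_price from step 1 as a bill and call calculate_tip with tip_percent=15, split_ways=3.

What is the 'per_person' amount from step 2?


Step 1: calculate_discount(original_price=274.28, discount_code=SAVE20, quantity=2)
  original_total = 274.28 * 2 = 548.56
  SAVE20 = 20% off: discount_amount = 548.56 * 20/100 = 109.712 -> 109.71
  final_price = 548.56 - 109.71 = 438.85
  -> final_price = 438.85
Step 2: calculate_tip(bill_amount=438.85, tip_percent=15, split_ways=3)
  tip_amount = 438.85 * 15/100 = 65.8275 -> 65.83
  total = 438.85 + 65.83 = 504.68
  per_person = 504.68 / 3 = 168.226667 -> 168.23
  -> per_person = 168.23
$168.23


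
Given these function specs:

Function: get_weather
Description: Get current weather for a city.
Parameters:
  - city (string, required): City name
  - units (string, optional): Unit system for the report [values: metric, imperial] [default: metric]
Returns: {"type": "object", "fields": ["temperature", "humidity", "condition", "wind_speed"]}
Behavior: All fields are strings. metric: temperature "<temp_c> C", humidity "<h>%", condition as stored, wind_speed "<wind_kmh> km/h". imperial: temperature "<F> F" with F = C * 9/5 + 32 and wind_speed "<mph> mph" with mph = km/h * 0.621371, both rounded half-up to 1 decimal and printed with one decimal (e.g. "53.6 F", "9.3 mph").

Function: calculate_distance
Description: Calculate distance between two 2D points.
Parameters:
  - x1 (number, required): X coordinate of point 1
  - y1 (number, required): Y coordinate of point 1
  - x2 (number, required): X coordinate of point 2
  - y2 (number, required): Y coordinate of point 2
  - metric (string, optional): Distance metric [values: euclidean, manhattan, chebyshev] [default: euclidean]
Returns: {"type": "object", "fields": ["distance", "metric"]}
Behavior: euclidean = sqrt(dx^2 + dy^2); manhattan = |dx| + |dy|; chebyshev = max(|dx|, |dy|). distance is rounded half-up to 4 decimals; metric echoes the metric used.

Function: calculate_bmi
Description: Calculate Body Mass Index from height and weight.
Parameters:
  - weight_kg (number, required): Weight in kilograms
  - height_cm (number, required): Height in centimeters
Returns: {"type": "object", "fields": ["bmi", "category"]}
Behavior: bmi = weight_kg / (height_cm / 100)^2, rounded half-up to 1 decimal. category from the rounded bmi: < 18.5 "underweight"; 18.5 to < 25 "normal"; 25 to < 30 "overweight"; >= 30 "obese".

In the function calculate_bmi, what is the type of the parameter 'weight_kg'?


The calculate_bmi spec declares:
  - weight_kg (number, required): Weight in kilograms
Type:
number


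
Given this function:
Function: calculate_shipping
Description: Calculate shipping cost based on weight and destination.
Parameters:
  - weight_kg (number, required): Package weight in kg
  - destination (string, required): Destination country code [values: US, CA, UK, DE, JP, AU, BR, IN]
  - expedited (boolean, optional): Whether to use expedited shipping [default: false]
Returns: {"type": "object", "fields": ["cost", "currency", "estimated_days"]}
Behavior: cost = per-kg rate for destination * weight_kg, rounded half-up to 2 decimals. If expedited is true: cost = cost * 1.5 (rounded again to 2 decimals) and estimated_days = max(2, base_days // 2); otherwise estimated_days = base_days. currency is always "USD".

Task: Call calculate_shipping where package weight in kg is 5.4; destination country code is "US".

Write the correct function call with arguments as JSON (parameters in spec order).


Mapping each described value to its parameter name:
  'Package weight in kg' -> weight_kg = 5.4
  'Destination country code' -> destination = "US"
calculate_shipping({"weight_kg": 5.4, "destination": "US"})


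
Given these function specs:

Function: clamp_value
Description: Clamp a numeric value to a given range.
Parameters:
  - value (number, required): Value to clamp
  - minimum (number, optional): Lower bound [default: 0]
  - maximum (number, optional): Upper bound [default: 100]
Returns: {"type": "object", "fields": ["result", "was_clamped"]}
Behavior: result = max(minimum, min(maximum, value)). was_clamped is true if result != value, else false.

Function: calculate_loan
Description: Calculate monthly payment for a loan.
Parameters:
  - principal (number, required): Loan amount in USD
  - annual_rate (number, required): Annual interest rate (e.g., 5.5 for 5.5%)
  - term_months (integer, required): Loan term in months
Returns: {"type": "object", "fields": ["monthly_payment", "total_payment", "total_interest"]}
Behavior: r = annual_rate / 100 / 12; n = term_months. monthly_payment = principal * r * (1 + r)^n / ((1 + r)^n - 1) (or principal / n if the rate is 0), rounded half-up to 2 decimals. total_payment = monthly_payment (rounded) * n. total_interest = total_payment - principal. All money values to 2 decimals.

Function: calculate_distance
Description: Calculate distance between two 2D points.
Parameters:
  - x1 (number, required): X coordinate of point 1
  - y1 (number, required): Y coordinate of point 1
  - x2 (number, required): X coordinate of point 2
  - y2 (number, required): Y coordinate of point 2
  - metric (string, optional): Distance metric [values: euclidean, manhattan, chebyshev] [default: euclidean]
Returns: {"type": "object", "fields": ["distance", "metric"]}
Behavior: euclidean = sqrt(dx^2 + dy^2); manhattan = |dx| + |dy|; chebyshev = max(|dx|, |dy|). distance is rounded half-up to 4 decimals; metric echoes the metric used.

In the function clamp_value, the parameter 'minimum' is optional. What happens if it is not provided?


The clamp_value spec declares:
  - minimum (number, optional): Lower bound [default: 0]
It defaults to 0


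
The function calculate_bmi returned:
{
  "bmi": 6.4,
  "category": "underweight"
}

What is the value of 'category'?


underweight


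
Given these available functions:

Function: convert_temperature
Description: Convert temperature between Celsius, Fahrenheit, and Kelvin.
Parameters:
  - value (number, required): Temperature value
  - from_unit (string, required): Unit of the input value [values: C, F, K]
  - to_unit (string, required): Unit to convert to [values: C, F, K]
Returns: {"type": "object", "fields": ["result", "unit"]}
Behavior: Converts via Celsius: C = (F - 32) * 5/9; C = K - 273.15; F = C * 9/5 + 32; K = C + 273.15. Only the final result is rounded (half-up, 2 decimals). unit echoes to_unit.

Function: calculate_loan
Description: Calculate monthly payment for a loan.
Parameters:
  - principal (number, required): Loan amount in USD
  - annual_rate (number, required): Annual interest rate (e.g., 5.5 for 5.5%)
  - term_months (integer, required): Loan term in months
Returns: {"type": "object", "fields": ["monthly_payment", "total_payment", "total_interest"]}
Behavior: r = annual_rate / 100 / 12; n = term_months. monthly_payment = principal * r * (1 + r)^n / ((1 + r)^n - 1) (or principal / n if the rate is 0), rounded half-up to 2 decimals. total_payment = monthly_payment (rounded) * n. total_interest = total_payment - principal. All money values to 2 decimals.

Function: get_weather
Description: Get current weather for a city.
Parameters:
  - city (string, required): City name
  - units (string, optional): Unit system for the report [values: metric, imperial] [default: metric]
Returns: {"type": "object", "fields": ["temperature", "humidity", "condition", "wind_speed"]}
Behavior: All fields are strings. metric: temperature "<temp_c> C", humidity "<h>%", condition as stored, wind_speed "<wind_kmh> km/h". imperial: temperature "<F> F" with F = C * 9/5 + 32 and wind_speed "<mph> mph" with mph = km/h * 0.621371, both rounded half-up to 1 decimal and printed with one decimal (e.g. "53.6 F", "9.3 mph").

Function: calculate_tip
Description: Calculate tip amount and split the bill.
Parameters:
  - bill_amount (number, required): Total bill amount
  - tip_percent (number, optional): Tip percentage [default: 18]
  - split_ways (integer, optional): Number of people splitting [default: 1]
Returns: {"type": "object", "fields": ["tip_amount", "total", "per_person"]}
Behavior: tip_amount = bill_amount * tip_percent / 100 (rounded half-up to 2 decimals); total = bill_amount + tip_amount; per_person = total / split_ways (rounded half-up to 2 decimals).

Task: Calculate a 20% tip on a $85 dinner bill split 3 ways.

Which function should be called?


The task needs a function whose description is: Calculate tip amount and split the bill.
calculate_tip


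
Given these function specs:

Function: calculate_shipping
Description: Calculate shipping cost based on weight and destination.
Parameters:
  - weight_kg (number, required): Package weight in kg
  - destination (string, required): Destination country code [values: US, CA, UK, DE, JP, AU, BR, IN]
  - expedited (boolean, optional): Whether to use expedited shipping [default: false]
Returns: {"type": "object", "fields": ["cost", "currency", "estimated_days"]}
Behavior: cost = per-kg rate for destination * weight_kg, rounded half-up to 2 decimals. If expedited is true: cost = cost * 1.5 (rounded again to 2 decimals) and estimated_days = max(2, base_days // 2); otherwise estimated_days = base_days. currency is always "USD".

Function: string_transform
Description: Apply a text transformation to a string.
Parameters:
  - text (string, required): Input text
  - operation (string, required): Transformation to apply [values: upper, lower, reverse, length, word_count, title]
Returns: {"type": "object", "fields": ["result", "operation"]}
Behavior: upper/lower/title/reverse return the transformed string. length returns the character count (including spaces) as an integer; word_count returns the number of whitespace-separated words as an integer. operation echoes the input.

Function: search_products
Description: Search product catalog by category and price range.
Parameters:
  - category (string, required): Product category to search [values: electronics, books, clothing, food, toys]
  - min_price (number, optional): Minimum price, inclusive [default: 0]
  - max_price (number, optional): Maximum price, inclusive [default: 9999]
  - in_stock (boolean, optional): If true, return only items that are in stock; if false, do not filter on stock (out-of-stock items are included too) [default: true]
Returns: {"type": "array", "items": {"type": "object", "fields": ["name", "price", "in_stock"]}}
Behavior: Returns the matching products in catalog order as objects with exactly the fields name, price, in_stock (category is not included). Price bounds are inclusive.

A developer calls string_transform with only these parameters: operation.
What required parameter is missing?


Required parameters: text, operation
Provided: operation
Missing: text
text


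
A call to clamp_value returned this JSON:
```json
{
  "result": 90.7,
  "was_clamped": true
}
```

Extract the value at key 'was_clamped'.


true


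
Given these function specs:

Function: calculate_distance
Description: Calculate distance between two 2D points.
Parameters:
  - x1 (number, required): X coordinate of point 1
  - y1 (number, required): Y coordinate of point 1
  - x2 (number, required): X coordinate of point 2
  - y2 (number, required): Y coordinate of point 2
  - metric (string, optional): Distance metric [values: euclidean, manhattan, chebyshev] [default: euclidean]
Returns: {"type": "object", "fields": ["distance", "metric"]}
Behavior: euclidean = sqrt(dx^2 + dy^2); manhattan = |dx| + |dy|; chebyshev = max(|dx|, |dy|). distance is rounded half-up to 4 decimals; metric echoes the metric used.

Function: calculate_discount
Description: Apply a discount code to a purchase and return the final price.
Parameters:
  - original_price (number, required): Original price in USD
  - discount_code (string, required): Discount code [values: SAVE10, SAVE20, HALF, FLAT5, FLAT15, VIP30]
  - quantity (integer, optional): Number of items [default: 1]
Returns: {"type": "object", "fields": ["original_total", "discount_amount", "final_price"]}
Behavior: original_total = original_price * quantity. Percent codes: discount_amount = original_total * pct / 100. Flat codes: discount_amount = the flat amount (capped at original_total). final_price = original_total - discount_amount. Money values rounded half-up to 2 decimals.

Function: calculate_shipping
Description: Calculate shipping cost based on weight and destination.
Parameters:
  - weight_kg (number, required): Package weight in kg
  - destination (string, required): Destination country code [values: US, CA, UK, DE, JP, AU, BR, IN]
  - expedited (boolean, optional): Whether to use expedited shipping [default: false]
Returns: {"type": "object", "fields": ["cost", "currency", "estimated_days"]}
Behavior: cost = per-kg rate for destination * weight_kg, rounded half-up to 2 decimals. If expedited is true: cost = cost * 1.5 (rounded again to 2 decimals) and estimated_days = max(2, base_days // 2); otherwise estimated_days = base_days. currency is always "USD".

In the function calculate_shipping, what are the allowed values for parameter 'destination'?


The calculate_shipping spec declares:
  - destination (string, required): Destination country code [values: US, CA, UK, DE, JP, AU, BR, IN]
Allowed values:
US, CA, UK, DE, JP, AU, BR, IN


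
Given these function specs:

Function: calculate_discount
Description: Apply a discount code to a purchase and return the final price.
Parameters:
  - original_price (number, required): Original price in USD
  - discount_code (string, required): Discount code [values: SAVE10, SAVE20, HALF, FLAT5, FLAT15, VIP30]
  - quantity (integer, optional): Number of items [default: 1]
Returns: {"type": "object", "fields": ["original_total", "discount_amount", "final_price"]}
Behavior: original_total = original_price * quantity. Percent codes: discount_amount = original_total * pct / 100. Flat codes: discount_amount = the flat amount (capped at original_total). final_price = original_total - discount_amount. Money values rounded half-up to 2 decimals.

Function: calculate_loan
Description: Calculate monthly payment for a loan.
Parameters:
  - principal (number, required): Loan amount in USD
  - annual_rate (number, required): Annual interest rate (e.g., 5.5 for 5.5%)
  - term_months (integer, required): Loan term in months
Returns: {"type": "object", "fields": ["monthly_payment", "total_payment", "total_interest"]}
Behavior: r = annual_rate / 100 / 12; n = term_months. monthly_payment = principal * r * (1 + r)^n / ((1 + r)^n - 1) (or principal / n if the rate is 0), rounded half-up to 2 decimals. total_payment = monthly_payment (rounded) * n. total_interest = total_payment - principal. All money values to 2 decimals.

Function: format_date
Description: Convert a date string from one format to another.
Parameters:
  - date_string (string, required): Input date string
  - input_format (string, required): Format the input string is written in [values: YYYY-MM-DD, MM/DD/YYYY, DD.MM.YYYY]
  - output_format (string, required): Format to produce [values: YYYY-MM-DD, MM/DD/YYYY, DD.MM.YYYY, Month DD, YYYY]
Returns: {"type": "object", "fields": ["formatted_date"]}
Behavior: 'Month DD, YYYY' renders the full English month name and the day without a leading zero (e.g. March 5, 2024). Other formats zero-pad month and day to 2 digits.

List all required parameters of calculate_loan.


Parameters of calculate_loan and their required/optional flag:
  principal: required
  annual_rate: required
  term_months: required
annual_rate, principal, term_months


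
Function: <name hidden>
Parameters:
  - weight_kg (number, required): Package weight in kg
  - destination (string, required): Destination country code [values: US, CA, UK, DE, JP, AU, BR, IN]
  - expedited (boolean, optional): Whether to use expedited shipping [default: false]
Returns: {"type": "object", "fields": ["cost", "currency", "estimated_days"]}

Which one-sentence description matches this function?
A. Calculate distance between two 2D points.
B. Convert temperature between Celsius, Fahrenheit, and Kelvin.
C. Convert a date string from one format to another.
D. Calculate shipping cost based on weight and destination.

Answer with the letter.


Parameters weight_kg, destination, expedited and return ["cost", "currency", "estimated_days"] fit: Calculate shipping cost based on weight and destination.
D
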